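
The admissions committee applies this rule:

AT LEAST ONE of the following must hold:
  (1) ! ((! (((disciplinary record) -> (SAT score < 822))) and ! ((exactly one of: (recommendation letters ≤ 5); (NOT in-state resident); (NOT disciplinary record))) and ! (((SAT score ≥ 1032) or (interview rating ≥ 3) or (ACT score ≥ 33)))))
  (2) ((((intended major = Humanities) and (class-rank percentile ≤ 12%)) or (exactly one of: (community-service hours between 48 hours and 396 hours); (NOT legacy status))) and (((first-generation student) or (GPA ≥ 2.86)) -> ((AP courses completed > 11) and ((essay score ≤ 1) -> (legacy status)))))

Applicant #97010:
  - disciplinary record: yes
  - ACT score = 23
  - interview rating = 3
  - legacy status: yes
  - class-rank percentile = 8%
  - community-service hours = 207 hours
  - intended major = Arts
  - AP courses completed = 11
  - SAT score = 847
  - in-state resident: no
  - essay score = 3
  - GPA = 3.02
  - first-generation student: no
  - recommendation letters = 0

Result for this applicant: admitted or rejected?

Admitted

Atomic conditions:
  disciplinary record: yes → true
  SAT score < 822: 847 < 822 is false
  recommendation letters ≤ 5: 0 ≤ 5 is true
  NOT in-state resident: no → true
  NOT disciplinary record: yes → false
  SAT score ≥ 1032: 847 ≥ 1032 is false
  interview rating ≥ 3: 3 ≥ 3 is true
  ACT score ≥ 33: 23 ≥ 33 is false
  intended major = Humanities: Arts == Humanities is false
  class-rank percentile ≤ 12%: 8 ≤ 12 is true
  community-service hours between 48 hours and 396 hours: 207 in [48, 396] is true
  NOT legacy status: yes → false
  first-generation student: no → false
  GPA ≥ 2.86: 3.02 ≥ 2.86 is true
  AP courses completed > 11: 11 > 11 is false
  essay score ≤ 1: 3 ≤ 1 is false
  legacy status: yes → true
Combine:
[1.1.1.1] true → false = false
[1.1.1] NOT false = true
[1.1.2.1] exactly-one(true, true, false) = false
[1.1.2] NOT false = true
[1.1.3.1] false OR true OR false = true
[1.1.3] NOT true = false
[1.1] true AND true AND false = false
[1] NOT false = true
[2.1.1] false AND true = false
[2.1.2] exactly-one(true, false) = true
[2.1] false OR true = true
[2.2.1] false OR true = true
[2.2.2.2] false → true (antecedent false ⇒ implication holds) = true
[2.2.2] false AND true = false
[2.2] true → false = false
[2] true AND false = false
[root] true OR false = true
Overall: true → admitted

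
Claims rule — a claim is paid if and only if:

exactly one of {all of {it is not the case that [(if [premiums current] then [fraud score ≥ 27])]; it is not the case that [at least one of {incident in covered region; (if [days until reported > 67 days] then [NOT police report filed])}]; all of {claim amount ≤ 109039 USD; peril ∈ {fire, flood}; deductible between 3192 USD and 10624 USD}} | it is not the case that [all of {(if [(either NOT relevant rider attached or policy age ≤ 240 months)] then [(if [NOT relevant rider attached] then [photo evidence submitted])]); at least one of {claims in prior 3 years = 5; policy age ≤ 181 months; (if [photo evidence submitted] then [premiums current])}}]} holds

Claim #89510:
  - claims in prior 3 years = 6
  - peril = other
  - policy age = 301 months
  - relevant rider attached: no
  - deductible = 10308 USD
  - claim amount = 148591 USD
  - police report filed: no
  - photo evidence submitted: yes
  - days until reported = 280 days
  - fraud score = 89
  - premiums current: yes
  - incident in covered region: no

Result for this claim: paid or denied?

Atomic conditions:
  premiums current: yes → true
  fraud score ≥ 27: 89 ≥ 27 is true
  incident in covered region: no → false
  days until reported > 67 days: 280 > 67 is true
  NOT police report filed: no → true
  claim amount ≤ 109039 USD: 148591 ≤ 109039 is false
  peril ∈ {fire, flood}: other is not in the set → false
  deductible between 3192 USD and 10624 USD: 10308 in [3192, 10624] is true
  NOT relevant rider attached: no → true
  policy age ≤ 240 months: 301 ≤ 240 is false
  photo evidence submitted: yes → true
  claims in prior 3 years = 5: 6 == 5 is false
  policy age ≤ 181 months: 301 ≤ 181 is false
Combine:
[1.1.1] true → true = true
[1.1] NOT true = false
[1.2.1.2] true → true = true
[1.2.1] false OR true = true
[1.2] NOT true = false
[1.3] false AND false AND true = false
[1] false AND false AND false = false
[2.1.1.1] true OR false = true
[2.1.1.2] true → true = true
[2.1.1] true → true = true
[2.1.2.3] true → true = true
[2.1.2] false OR false OR true = true
[2.1] true AND true = true
[2] NOT true = false
[root] exactly-one(false, false) = false
Overall: false → denied

Denied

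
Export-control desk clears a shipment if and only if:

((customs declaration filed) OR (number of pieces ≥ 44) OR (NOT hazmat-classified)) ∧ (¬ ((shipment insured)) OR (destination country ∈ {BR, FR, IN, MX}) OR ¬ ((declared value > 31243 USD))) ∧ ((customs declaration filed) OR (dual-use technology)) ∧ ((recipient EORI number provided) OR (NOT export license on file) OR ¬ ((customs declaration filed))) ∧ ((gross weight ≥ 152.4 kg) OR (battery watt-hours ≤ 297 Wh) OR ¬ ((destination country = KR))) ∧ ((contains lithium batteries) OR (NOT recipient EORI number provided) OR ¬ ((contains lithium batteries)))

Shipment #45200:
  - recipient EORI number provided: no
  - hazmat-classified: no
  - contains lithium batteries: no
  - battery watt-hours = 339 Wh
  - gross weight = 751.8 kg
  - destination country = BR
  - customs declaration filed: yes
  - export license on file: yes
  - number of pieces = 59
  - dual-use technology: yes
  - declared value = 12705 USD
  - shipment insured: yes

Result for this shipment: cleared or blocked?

Atomic conditions:
  customs declaration filed: yes → true
  number of pieces ≥ 44: 59 ≥ 44 is true
  NOT hazmat-classified: no → true
  shipment insured: yes → true
  destination country ∈ {BR, FR, IN, MX}: BR is in the set → true
  declared value > 31243 USD: 12705 > 31243 is false
  dual-use technology: yes → true
  recipient EORI number provided: no → false
  NOT export license on file: yes → false
  gross weight ≥ 152.4 kg: 751.8 ≥ 152.4 is true
  battery watt-hours ≤ 297 Wh: 339 ≤ 297 is false
  destination country = KR: BR == KR is false
  contains lithium batteries: no → false
  NOT recipient EORI number provided: no → true
Combine:
[1] true OR true OR true = true
[2.1] NOT true = false
[2.3] NOT false = true
[2] false OR true OR true = true
[3] true OR true = true
[4.3] NOT true = false
[4] false OR false OR false = false
[5.3] NOT false = true
[5] true OR false OR true = true
[6.3] NOT false = true
[6] false OR true OR true = true
[root] true AND true AND true AND false AND true AND true = false
Overall: false → blocked

Blocked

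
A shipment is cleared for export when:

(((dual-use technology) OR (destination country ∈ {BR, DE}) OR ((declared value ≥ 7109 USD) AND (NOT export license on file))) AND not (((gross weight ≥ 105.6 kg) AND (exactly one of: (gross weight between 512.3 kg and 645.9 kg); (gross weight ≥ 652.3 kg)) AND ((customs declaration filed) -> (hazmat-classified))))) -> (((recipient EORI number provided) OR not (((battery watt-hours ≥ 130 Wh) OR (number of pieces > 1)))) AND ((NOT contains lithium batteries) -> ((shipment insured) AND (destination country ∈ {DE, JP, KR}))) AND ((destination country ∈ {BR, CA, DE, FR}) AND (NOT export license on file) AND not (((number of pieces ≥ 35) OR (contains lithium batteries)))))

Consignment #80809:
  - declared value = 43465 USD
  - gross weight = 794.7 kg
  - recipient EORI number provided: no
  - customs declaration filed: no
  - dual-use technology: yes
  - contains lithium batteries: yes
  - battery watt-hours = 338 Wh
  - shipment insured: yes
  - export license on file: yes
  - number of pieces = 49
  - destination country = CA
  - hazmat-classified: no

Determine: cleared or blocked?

Cleared

Atomic conditions:
  dual-use technology: yes → true
  destination country ∈ {BR, DE}: CA is not in the set → false
  declared value ≥ 7109 USD: 43465 ≥ 7109 is true
  NOT export license on file: yes → false
  gross weight ≥ 105.6 kg: 794.7 ≥ 105.6 is true
  gross weight between 512.3 kg and 645.9 kg: 794.7 in [512.3, 645.9] is false
  gross weight ≥ 652.3 kg: 794.7 ≥ 652.3 is true
  customs declaration filed: no → false
  hazmat-classified: no → false
  recipient EORI number provided: no → false
  battery watt-hours ≥ 130 Wh: 338 ≥ 130 is true
  number of pieces > 1: 49 > 1 is true
  NOT contains lithium batteries: yes → false
  shipment insured: yes → true
  destination country ∈ {DE, JP, KR}: CA is not in the set → false
  destination country ∈ {BR, CA, DE, FR}: CA is in the set → true
  number of pieces ≥ 35: 49 ≥ 35 is true
  contains lithium batteries: yes → true
Combine:
[1.1.3] true AND false = false
[1.1] true OR false OR false = true
[1.2.1.2] exactly-one(false, true) = true
[1.2.1.3] false → false (antecedent false ⇒ implication holds) = true
[1.2.1] true AND true AND true = true
[1.2] NOT true = false
[1] true AND false = false
[2.1.2.1] true OR true = true
[2.1.2] NOT true = false
[2.1] false OR false = false
[2.2.2] true AND false = false
[2.2] false → false (antecedent false ⇒ implication holds) = true
[2.3.3.1] true OR true = true
[2.3.3] NOT true = false
[2.3] true AND false AND false = false
[2] false AND true AND false = false
[root] false → false (antecedent false ⇒ implication holds) = true
Overall: true → cleared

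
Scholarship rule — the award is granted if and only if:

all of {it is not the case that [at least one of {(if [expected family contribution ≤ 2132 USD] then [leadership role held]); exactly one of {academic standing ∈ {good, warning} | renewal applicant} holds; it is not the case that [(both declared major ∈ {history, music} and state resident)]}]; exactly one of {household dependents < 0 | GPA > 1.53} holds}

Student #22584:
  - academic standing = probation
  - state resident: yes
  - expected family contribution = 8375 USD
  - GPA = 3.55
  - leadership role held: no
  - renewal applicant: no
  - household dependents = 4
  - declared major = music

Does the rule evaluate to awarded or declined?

Atomic conditions:
  expected family contribution ≤ 2132 USD: 8375 ≤ 2132 is false
  leadership role held: no → false
  academic standing ∈ {good, warning}: probation is not in the set → false
  renewal applicant: no → false
  declared major ∈ {history, music}: music is in the set → true
  state resident: yes → true
  household dependents < 0: 4 < 0 is false
  GPA > 1.53: 3.55 > 1.53 is true
Combine:
[1.1.1] false → false (antecedent false ⇒ implication holds) = true
[1.1.2] exactly-one(false, false) = false
[1.1.3.1] true AND true = true
[1.1.3] NOT true = false
[1.1] true OR false OR false = true
[1] NOT true = false
[2] exactly-one(false, true) = true
[root] false AND true = false
Overall: false → declined

Declined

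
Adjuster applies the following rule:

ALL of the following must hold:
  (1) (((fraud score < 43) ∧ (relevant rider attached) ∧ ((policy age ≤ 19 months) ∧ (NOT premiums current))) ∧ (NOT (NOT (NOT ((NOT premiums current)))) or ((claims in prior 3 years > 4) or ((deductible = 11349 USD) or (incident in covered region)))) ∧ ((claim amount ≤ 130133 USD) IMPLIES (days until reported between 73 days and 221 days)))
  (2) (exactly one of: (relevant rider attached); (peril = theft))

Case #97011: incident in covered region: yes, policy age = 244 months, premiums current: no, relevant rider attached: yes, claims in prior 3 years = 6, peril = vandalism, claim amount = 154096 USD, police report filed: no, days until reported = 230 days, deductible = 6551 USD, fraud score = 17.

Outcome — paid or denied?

Atomic conditions:
  fraud score < 43: 17 < 43 is true
  relevant rider attached: yes → true
  policy age ≤ 19 months: 244 ≤ 19 is false
  NOT premiums current: no → true
  claims in prior 3 years > 4: 6 > 4 is true
  deductible = 11349 USD: 6551 == 11349 is false
  incident in covered region: yes → true
  claim amount ≤ 130133 USD: 154096 ≤ 130133 is false
  days until reported between 73 days and 221 days: 230 in [73, 221] is false
  peril = theft: vandalism == theft is false
Combine:
[1.1.3] false AND true = false
[1.1] true AND true AND false = false
[1.2.1.1.1] NOT true = false
[1.2.1.1] NOT false = true
[1.2.1] NOT true = false
[1.2.2.2] false OR true = true
[1.2.2] true OR true = true
[1.2] false OR true = true
[1.3] false → false (antecedent false ⇒ implication holds) = true
[1] false AND true AND true = false
[2] exactly-one(true, false) = true
[root] false AND true = false
Overall: false → denied

Denied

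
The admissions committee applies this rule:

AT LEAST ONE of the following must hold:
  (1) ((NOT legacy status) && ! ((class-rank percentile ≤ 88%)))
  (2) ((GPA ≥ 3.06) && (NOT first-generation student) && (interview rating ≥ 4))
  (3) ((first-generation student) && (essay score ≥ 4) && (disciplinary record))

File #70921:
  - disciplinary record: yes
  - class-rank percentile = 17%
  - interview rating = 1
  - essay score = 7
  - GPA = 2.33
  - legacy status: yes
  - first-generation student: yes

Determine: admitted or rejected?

Admitted

Atomic conditions:
  NOT legacy status: yes → false
  class-rank percentile ≤ 88%: 17 ≤ 88 is true
  GPA ≥ 3.06: 2.33 ≥ 3.06 is false
  NOT first-generation student: yes → false
  interview rating ≥ 4: 1 ≥ 4 is false
  first-generation student: yes → true
  essay score ≥ 4: 7 ≥ 4 is true
  disciplinary record: yes → true
Combine:
[1.2] NOT true = false
[1] false AND false = false
[2] false AND false AND false = false
[3] true AND true AND true = true
[root] false OR false OR true = true
Overall: true → admitted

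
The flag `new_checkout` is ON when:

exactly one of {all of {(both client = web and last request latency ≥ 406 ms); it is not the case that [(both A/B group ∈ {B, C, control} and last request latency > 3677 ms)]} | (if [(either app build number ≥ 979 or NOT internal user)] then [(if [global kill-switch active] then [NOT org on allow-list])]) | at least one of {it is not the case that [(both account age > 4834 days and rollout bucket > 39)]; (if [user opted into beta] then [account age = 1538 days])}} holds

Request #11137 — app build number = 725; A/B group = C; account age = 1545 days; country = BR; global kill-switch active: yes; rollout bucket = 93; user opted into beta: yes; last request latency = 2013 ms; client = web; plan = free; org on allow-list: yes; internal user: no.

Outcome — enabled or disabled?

Atomic conditions:
  client = web: web == web is true
  last request latency ≥ 406 ms: 2013 ≥ 406 is true
  A/B group ∈ {B, C, control}: C is in the set → true
  last request latency > 3677 ms: 2013 > 3677 is false
  app build number ≥ 979: 725 ≥ 979 is false
  NOT internal user: no → true
  global kill-switch active: yes → true
  NOT org on allow-list: yes → false
  account age > 4834 days: 1545 > 4834 is false
  rollout bucket > 39: 93 > 39 is true
  user opted into beta: yes → true
  account age = 1538 days: 1545 == 1538 is false
Combine:
[1.1] true AND true = true
[1.2.1] true AND false = false
[1.2] NOT false = true
[1] true AND true = true
[2.1] false OR true = true
[2.2] true → false = false
[2] true → false = false
[3.1.1] false AND true = false
[3.1] NOT false = true
[3.2] true → false = false
[3] true OR false = true
[root] exactly-one(true, false, true) = false
Overall: false → disabled

Disabled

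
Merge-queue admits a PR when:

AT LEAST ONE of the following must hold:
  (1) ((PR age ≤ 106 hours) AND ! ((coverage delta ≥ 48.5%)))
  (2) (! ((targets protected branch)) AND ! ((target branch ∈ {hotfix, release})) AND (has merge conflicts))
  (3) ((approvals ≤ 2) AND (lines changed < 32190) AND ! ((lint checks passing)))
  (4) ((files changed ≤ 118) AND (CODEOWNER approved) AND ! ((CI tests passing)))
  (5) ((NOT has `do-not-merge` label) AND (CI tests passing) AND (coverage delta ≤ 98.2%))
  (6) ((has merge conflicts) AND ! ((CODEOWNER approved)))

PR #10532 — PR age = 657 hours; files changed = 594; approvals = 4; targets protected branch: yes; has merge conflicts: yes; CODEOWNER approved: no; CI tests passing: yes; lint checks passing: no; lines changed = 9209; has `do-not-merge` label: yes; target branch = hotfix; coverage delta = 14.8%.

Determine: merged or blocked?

Atomic conditions:
  PR age ≤ 106 hours: 657 ≤ 106 is false
  coverage delta ≥ 48.5%: 14.8 ≥ 48.5 is false
  targets protected branch: yes → true
  target branch ∈ {hotfix, release}: hotfix is in the set → true
  has merge conflicts: yes → true
  approvals ≤ 2: 4 ≤ 2 is false
  lines changed < 32190: 9209 < 32190 is true
  lint checks passing: no → false
  files changed ≤ 118: 594 ≤ 118 is false
  CODEOWNER approved: no → false
  CI tests passing: yes → true
  NOT has `do-not-merge` label: yes → false
  coverage delta ≤ 98.2%: 14.8 ≤ 98.2 is true
Combine:
[1.2] NOT false = true
[1] false AND true = false
[2.1] NOT true = false
[2.2] NOT true = false
[2] false AND false AND true = false
[3.3] NOT false = true
[3] false AND true AND true = false
[4.3] NOT true = false
[4] false AND false AND false = false
[5] false AND true AND true = false
[6.2] NOT false = true
[6] true AND true = true
[root] false OR false OR false OR false OR false OR true = true
Overall: true → merged

Merged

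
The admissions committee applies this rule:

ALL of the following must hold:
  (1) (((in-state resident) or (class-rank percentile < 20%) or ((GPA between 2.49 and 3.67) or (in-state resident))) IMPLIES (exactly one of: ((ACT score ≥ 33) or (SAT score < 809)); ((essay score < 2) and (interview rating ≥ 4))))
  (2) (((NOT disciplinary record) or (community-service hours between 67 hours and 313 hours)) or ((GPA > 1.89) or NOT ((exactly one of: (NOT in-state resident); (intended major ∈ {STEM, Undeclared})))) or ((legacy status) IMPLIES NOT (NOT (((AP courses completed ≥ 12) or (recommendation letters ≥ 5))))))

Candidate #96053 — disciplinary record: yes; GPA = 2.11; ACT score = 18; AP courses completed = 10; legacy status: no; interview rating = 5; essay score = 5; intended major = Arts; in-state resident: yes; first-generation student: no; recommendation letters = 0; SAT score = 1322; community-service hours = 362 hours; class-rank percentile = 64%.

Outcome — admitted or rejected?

Atomic conditions:
  in-state resident: yes → true
  class-rank percentile < 20%: 64 < 20 is false
  GPA between 2.49 and 3.67: 2.11 in [2.49, 3.67] is false
  ACT score ≥ 33: 18 ≥ 33 is false
  SAT score < 809: 1322 < 809 is false
  essay score < 2: 5 < 2 is false
  interview rating ≥ 4: 5 ≥ 4 is true
  NOT disciplinary record: yes → false
  community-service hours between 67 hours and 313 hours: 362 in [67, 313] is false
  GPA > 1.89: 2.11 > 1.89 is true
  NOT in-state resident: yes → false
  intended major ∈ {STEM, Undeclared}: Arts is not in the set → false
  legacy status: no → false
  AP courses completed ≥ 12: 10 ≥ 12 is false
  recommendation letters ≥ 5: 0 ≥ 5 is false
Combine:
[1.1.3] false OR true = true
[1.1] true OR false OR true = true
[1.2.1] false OR false = false
[1.2.2] false AND true = false
[1.2] exactly-one(false, false) = false
[1] true → false = false
[2.1] false OR false = false
[2.2.2.1] exactly-one(false, false) = false
[2.2.2] NOT false = true
[2.2] true OR true = true
[2.3.2.1.1] false OR false = false
[2.3.2.1] NOT false = true
[2.3.2] NOT true = false
[2.3] false → false (antecedent false ⇒ implication holds) = true
[2] false OR true OR true = true
[root] false AND true = false
Overall: false → rejected

Rejected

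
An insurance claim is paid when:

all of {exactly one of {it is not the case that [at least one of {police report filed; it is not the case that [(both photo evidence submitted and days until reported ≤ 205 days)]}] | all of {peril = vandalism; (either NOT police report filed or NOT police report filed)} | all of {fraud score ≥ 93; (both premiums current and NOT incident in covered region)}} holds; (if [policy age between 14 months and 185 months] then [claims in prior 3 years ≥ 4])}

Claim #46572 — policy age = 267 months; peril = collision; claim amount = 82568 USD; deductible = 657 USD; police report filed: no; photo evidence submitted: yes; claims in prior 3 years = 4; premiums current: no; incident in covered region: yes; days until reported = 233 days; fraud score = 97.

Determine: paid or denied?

Denied

Atomic conditions:
  police report filed: no → false
  photo evidence submitted: yes → true
  days until reported ≤ 205 days: 233 ≤ 205 is false
  peril = vandalism: collision == vandalism is false
  NOT police report filed: no → true
  fraud score ≥ 93: 97 ≥ 93 is true
  premiums current: no → false
  NOT incident in covered region: yes → false
  policy age between 14 months and 185 months: 267 in [14, 185] is false
  claims in prior 3 years ≥ 4: 4 ≥ 4 is true
Combine:
[1.1.1.2.1] true AND false = false
[1.1.1.2] NOT false = true
[1.1.1] false OR true = true
[1.1] NOT true = false
[1.2.2] true OR true = true
[1.2] false AND true = false
[1.3.2] false AND false = false
[1.3] true AND false = false
[1] exactly-one(false, false, false) = false
[2] false → true (antecedent false ⇒ implication holds) = true
[root] false AND true = false
Overall: false → denied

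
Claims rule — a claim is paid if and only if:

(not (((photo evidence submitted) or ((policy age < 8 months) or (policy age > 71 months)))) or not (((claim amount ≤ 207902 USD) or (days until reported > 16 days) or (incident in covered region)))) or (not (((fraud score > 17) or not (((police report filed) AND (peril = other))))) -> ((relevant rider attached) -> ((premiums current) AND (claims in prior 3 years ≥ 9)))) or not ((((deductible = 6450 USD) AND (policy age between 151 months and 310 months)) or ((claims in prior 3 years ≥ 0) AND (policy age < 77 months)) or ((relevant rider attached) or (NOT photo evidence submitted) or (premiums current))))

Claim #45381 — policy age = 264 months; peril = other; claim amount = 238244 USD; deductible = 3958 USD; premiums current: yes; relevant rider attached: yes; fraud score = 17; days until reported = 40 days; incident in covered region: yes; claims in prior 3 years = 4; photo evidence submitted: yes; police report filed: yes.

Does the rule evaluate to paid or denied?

Atomic conditions:
  photo evidence submitted: yes → true
  policy age < 8 months: 264 < 8 is false
  policy age > 71 months: 264 > 71 is true
  claim amount ≤ 207902 USD: 238244 ≤ 207902 is false
  days until reported > 16 days: 40 > 16 is true
  incident in covered region: yes → true
  fraud score > 17: 17 > 17 is false
  police report filed: yes → true
  peril = other: other == other is true
  relevant rider attached: yes → true
  premiums current: yes → true
  claims in prior 3 years ≥ 9: 4 ≥ 9 is false
  deductible = 6450 USD: 3958 == 6450 is false
  policy age between 151 months and 310 months: 264 in [151, 310] is true
  claims in prior 3 years ≥ 0: 4 ≥ 0 is true
  policy age < 77 months: 264 < 77 is false
  NOT photo evidence submitted: yes → false
Combine:
[1.1.1.2] false OR true = true
[1.1.1] true OR true = true
[1.1] NOT true = false
[1.2.1] false OR true OR true = true
[1.2] NOT true = false
[1] false OR false = false
[2.1.1.2.1] true AND true = true
[2.1.1.2] NOT true = false
[2.1.1] false OR false = false
[2.1] NOT false = true
[2.2.2] true AND false = false
[2.2] true → false = false
[2] true → false = false
[3.1.1] false AND true = false
[3.1.2] true AND false = false
[3.1.3] true OR false OR true = true
[3.1] false OR false OR true = true
[3] NOT true = false
[root] false OR false OR false = false
Overall: false → denied

Denied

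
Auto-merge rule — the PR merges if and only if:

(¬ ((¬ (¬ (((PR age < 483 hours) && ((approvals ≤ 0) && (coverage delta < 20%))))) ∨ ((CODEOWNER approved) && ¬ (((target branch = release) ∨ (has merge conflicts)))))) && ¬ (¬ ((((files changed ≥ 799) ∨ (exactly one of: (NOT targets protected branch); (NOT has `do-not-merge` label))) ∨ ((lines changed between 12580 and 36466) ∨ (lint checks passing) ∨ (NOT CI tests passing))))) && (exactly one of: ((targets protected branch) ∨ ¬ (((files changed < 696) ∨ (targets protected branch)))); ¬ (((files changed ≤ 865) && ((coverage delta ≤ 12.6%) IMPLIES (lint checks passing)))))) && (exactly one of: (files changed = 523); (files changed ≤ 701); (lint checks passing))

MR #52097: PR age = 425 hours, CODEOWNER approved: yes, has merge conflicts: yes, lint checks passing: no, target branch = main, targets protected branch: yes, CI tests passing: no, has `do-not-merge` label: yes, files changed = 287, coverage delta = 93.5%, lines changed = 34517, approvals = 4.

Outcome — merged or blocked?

Atomic conditions:
  PR age < 483 hours: 425 < 483 is true
  approvals ≤ 0: 4 ≤ 0 is false
  coverage delta < 20%: 93.5 < 20 is false
  CODEOWNER approved: yes → true
  target branch = release: main == release is false
  has merge conflicts: yes → true
  files changed ≥ 799: 287 ≥ 799 is false
  NOT targets protected branch: yes → false
  NOT has `do-not-merge` label: yes → false
  lines changed between 12580 and 36466: 34517 in [12580, 36466] is true
  lint checks passing: no → false
  NOT CI tests passing: no → true
  targets protected branch: yes → true
  files changed < 696: 287 < 696 is true
  files changed ≤ 865: 287 ≤ 865 is true
  coverage delta ≤ 12.6%: 93.5 ≤ 12.6 is false
  files changed = 523: 287 == 523 is false
  files changed ≤ 701: 287 ≤ 701 is true
Combine:
[1.1.1.1.1.1.2] false AND false = false
[1.1.1.1.1.1] true AND false = false
[1.1.1.1.1] NOT false = true
[1.1.1.1] NOT true = false
[1.1.1.2.2.1] false OR true = true
[1.1.1.2.2] NOT true = false
[1.1.1.2] true AND false = false
[1.1.1] false OR false = false
[1.1] NOT false = true
[1.2.1.1.1.2] exactly-one(false, false) = false
[1.2.1.1.1] false OR false = false
[1.2.1.1.2] true OR false OR true = true
[1.2.1.1] false OR true = true
[1.2.1] NOT true = false
[1.2] NOT false = true
[1.3.1.2.1] true OR true = true
[1.3.1.2] NOT true = false
[1.3.1] true OR false = true
[1.3.2.1.2] false → false (antecedent false ⇒ implication holds) = true
[1.3.2.1] true AND true = true
[1.3.2] NOT true = false
[1.3] exactly-one(true, false) = true
[1] true AND true AND true = true
[2] exactly-one(false, true, false) = true
[root] true AND true = true
Overall: true → merged

Merged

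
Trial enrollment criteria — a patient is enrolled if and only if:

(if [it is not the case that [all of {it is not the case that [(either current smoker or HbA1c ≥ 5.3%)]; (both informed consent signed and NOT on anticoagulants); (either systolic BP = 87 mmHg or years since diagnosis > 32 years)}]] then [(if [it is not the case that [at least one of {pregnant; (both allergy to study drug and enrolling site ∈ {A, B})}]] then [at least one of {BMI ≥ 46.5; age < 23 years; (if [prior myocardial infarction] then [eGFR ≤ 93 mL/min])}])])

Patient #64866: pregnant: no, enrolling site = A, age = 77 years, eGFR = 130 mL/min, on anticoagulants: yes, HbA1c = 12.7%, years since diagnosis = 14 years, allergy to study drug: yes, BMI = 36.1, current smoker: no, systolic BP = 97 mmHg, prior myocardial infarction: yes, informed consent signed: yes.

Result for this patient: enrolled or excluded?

Atomic conditions:
  current smoker: no → false
  HbA1c ≥ 5.3%: 12.7 ≥ 5.3 is true
  informed consent signed: yes → true
  NOT on anticoagulants: yes → false
  systolic BP = 87 mmHg: 97 == 87 is false
  years since diagnosis > 32 years: 14 > 32 is false
  pregnant: no → false
  allergy to study drug: yes → true
  enrolling site ∈ {A, B}: A is in the set → true
  BMI ≥ 46.5: 36.1 ≥ 46.5 is false
  age < 23 years: 77 < 23 is false
  prior myocardial infarction: yes → true
  eGFR ≤ 93 mL/min: 130 ≤ 93 is false
Combine:
[1.1.1.1] false OR true = true
[1.1.1] NOT true = false
[1.1.2] true AND false = false
[1.1.3] false OR false = false
[1.1] false AND false AND false = false
[1] NOT false = true
[2.1.1.2] true AND true = true
[2.1.1] false OR true = true
[2.1] NOT true = false
[2.2.3] true → false = false
[2.2] false OR false OR false = false
[2] false → false (antecedent false ⇒ implication holds) = true
[root] true → true = true
Overall: true → enrolled

Enrolled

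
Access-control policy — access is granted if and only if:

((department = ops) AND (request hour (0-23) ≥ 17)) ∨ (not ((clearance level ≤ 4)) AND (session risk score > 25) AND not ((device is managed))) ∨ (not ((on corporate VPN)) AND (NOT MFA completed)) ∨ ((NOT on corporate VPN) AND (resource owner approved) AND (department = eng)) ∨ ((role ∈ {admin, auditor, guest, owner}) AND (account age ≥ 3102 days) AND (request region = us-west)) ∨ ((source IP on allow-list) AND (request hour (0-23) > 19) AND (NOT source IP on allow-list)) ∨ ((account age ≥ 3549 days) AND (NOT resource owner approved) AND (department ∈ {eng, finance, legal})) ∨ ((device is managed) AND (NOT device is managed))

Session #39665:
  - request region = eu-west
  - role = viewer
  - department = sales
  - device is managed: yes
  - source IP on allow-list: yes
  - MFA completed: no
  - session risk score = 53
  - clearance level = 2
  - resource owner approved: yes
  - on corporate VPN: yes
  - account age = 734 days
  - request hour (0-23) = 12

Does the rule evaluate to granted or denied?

Denied

Atomic conditions:
  department = ops: sales == ops is false
  request hour (0-23) ≥ 17: 12 ≥ 17 is false
  clearance level ≤ 4: 2 ≤ 4 is true
  session risk score > 25: 53 > 25 is true
  device is managed: yes → true
  on corporate VPN: yes → true
  NOT MFA completed: no → true
  NOT on corporate VPN: yes → false
  resource owner approved: yes → true
  department = eng: sales == eng is false
  role ∈ {admin, auditor, guest, owner}: viewer is not in the set → false
  account age ≥ 3102 days: 734 ≥ 3102 is false
  request region = us-west: eu-west == us-west is false
  source IP on allow-list: yes → true
  request hour (0-23) > 19: 12 > 19 is false
  NOT source IP on allow-list: yes → false
  account age ≥ 3549 days: 734 ≥ 3549 is false
  NOT resource owner approved: yes → false
  department ∈ {eng, finance, legal}: sales is not in the set → false
  NOT device is managed: yes → false
Combine:
[1] false AND false = false
[2.1] NOT true = false
[2.3] NOT true = false
[2] false AND true AND false = false
[3.1] NOT true = false
[3] false AND true = false
[4] false AND true AND false = false
[5] false AND false AND false = false
[6] true AND false AND false = false
[7] false AND false AND false = false
[8] true AND false = false
[root] false OR false OR false OR false OR false OR false OR false OR false = false
Overall: false → denied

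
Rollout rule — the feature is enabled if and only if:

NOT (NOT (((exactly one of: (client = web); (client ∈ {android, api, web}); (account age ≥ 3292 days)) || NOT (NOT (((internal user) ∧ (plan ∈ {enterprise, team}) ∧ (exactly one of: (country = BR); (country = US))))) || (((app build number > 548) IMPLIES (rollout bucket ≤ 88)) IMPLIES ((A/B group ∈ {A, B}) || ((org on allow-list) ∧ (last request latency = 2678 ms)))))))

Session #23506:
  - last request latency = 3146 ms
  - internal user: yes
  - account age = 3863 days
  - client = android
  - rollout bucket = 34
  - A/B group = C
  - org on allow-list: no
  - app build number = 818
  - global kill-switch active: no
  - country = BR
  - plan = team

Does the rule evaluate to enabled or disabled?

Atomic conditions:
  client = web: android == web is false
  client ∈ {android, api, web}: android is in the set → true
  account age ≥ 3292 days: 3863 ≥ 3292 is true
  internal user: yes → true
  plan ∈ {enterprise, team}: team is in the set → true
  country = BR: BR == BR is true
  country = US: BR == US is false
  app build number > 548: 818 > 548 is true
  rollout bucket ≤ 88: 34 ≤ 88 is true
  A/B group ∈ {A, B}: C is not in the set → false
  org on allow-list: no → false
  last request latency = 2678 ms: 3146 == 2678 is false
Combine:
[1.1.1] exactly-one(false, true, true) = false
[1.1.2.1.1.3] exactly-one(true, false) = true
[1.1.2.1.1] true AND true AND true = true
[1.1.2.1] NOT true = false
[1.1.2] NOT false = true
[1.1.3.1] true → true = true
[1.1.3.2.2] false AND false = false
[1.1.3.2] false OR false = false
[1.1.3] true → false = false
[1.1] false OR true OR false = true
[1] NOT true = false
[root] NOT false = true
Overall: true → enabled

Enabled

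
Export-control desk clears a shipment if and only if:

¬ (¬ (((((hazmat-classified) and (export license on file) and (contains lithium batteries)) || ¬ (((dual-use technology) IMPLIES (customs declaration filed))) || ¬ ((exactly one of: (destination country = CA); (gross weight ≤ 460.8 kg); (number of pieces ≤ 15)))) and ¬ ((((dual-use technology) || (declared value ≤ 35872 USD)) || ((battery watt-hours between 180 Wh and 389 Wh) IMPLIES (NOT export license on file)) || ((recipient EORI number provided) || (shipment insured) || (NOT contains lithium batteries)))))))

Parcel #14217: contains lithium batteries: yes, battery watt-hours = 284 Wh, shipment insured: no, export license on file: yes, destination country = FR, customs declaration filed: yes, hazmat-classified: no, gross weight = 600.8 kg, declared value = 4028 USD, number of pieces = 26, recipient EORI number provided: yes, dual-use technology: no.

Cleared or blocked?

Atomic conditions:
  hazmat-classified: no → false
  export license on file: yes → true
  contains lithium batteries: yes → true
  dual-use technology: no → false
  customs declaration filed: yes → true
  destination country = CA: FR == CA is false
  gross weight ≤ 460.8 kg: 600.8 ≤ 460.8 is false
  number of pieces ≤ 15: 26 ≤ 15 is false
  declared value ≤ 35872 USD: 4028 ≤ 35872 is true
  battery watt-hours between 180 Wh and 389 Wh: 284 in [180, 389] is true
  NOT export license on file: yes → false
  recipient EORI number provided: yes → true
  shipment insured: no → false
  NOT contains lithium batteries: yes → false
Combine:
[1.1.1.1] false AND true AND true = false
[1.1.1.2.1] false → true (antecedent false ⇒ implication holds) = true
[1.1.1.2] NOT true = false
[1.1.1.3.1] exactly-one(false, false, false) = false
[1.1.1.3] NOT false = true
[1.1.1] false OR false OR true = true
[1.1.2.1.1] false OR true = true
[1.1.2.1.2] true → false = false
[1.1.2.1.3] true OR false OR false = true
[1.1.2.1] true OR false OR true = true
[1.1.2] NOT true = false
[1.1] true AND false = false
[1] NOT false = true
[root] NOT true = false
Overall: false → blocked

Blocked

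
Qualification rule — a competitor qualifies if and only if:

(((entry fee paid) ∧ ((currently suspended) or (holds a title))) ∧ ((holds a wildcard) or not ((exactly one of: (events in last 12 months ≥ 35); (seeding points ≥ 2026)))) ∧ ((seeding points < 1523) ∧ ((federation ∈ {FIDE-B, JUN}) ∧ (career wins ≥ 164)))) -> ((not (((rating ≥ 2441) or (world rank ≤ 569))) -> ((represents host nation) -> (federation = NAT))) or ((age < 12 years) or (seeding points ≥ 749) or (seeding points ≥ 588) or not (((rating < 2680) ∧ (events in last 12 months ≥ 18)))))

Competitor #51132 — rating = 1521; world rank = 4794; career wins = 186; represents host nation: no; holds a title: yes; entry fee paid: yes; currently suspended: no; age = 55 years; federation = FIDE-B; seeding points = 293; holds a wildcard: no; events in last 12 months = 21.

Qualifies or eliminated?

Qualifies

Atomic conditions:
  entry fee paid: yes → true
  currently suspended: no → false
  holds a title: yes → true
  holds a wildcard: no → false
  events in last 12 months ≥ 35: 21 ≥ 35 is false
  seeding points ≥ 2026: 293 ≥ 2026 is false
  seeding points < 1523: 293 < 1523 is true
  federation ∈ {FIDE-B, JUN}: FIDE-B is in the set → true
  career wins ≥ 164: 186 ≥ 164 is true
  rating ≥ 2441: 1521 ≥ 2441 is false
  world rank ≤ 569: 4794 ≤ 569 is false
  represents host nation: no → false
  federation = NAT: FIDE-B == NAT is false
  age < 12 years: 55 < 12 is false
  seeding points ≥ 749: 293 ≥ 749 is false
  seeding points ≥ 588: 293 ≥ 588 is false
  rating < 2680: 1521 < 2680 is true
  events in last 12 months ≥ 18: 21 ≥ 18 is true
Combine:
[1.1.2] false OR true = true
[1.1] true AND true = true
[1.2.2.1] exactly-one(false, false) = false
[1.2.2] NOT false = true
[1.2] false OR true = true
[1.3.2] true AND true = true
[1.3] true AND true = true
[1] true AND true AND true = true
[2.1.1.1] false OR false = false
[2.1.1] NOT false = true
[2.1.2] false → false (antecedent false ⇒ implication holds) = true
[2.1] true → true = true
[2.2.4.1] true AND true = true
[2.2.4] NOT true = false
[2.2] false OR false OR false OR false = false
[2] true OR false = true
[root] true → true = true
Overall: true → qualifies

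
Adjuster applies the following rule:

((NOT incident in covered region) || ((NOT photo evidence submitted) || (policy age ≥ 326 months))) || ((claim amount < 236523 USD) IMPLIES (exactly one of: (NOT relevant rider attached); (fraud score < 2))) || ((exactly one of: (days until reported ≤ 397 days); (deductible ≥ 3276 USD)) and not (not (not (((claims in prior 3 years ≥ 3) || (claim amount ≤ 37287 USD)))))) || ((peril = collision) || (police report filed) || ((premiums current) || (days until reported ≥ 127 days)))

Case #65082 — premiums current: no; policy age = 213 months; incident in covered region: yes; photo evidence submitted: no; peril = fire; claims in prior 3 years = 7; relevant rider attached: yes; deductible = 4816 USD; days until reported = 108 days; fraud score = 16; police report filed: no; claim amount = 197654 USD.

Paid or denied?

Atomic conditions:
  NOT incident in covered region: yes → false
  NOT photo evidence submitted: no → true
  policy age ≥ 326 months: 213 ≥ 326 is false
  claim amount < 236523 USD: 197654 < 236523 is true
  NOT relevant rider attached: yes → false
  fraud score < 2: 16 < 2 is false
  days until reported ≤ 397 days: 108 ≤ 397 is true
  deductible ≥ 3276 USD: 4816 ≥ 3276 is true
  claims in prior 3 years ≥ 3: 7 ≥ 3 is true
  claim amount ≤ 37287 USD: 197654 ≤ 37287 is false
  peril = collision: fire == collision is false
  police report filed: no → false
  premiums current: no → false
  days until reported ≥ 127 days: 108 ≥ 127 is false
Combine:
[1.2] true OR false = true
[1] false OR true = true
[2.2] exactly-one(false, false) = false
[2] true → false = false
[3.1] exactly-one(true, true) = false
[3.2.1.1.1] true OR false = true
[3.2.1.1] NOT true = false
[3.2.1] NOT false = true
[3.2] NOT true = false
[3] false AND false = false
[4.3] false OR false = false
[4] false OR false OR false = false
[root] true OR false OR false OR false = true
Overall: true → paid

Paid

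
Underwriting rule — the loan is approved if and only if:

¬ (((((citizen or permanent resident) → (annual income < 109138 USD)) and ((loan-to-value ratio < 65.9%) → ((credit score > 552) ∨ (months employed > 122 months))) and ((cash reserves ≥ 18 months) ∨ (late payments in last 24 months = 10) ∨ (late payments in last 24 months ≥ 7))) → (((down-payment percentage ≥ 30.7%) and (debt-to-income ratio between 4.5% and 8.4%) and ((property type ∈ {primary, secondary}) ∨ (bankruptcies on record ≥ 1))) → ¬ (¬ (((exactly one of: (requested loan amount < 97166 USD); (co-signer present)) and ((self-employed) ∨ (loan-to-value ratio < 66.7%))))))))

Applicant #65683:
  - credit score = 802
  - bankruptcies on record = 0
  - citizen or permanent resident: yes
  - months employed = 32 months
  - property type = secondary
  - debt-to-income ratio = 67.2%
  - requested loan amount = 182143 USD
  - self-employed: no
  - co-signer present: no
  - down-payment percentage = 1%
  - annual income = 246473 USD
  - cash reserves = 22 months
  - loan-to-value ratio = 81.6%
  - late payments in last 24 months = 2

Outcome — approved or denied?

Atomic conditions:
  citizen or permanent resident: yes → true
  annual income < 109138 USD: 246473 < 109138 is false
  loan-to-value ratio < 65.9%: 81.6 < 65.9 is false
  credit score > 552: 802 > 552 is true
  months employed > 122 months: 32 > 122 is false
  cash reserves ≥ 18 months: 22 ≥ 18 is true
  late payments in last 24 months = 10: 2 == 10 is false
  late payments in last 24 months ≥ 7: 2 ≥ 7 is false
  down-payment percentage ≥ 30.7%: 1 ≥ 30.7 is false
  debt-to-income ratio between 4.5% and 8.4%: 67.2 in [4.5, 8.4] is false
  property type ∈ {primary, secondary}: secondary is in the set → true
  bankruptcies on record ≥ 1: 0 ≥ 1 is false
  requested loan amount < 97166 USD: 182143 < 97166 is false
  co-signer present: no → false
  self-employed: no → false
  loan-to-value ratio < 66.7%: 81.6 < 66.7 is false
Combine:
[1.1.1] true → false = false
[1.1.2.2] true OR false = true
[1.1.2] false → true (antecedent false ⇒ implication holds) = true
[1.1.3] true OR false OR false = true
[1.1] false AND true AND true = false
[1.2.1.3] true OR false = true
[1.2.1] false AND false AND true = false
[1.2.2.1.1.1] exactly-one(false, false) = false
[1.2.2.1.1.2] false OR false = false
[1.2.2.1.1] false AND false = false
[1.2.2.1] NOT false = true
[1.2.2] NOT true = false
[1.2] false → false (antecedent false ⇒ implication holds) = true
[1] false → true (antecedent false ⇒ implication holds) = true
[root] NOT true = false
Overall: false → denied

Denied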